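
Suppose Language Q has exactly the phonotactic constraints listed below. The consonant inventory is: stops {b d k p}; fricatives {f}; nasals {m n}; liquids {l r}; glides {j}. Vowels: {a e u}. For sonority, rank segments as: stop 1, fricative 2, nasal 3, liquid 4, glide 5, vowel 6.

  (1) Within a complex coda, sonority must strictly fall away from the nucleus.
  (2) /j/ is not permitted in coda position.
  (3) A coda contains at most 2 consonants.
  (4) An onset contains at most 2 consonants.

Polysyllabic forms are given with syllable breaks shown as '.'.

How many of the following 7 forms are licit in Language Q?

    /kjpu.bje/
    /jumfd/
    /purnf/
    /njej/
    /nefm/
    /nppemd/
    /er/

1

/kjpu.bje/ — violates constraint 4: syllable 1 onset /kjp/ has 3 consonants (> 2) → illicit
/jumfd/ — violates constraint 3: syllable 1 coda /mfd/ has 3 consonants (> 2) → illicit
/purnf/ — violates constraint 3: syllable 1 coda /rnf/ has 3 consonants (> 2) → illicit
/njej/ — violates constraint 2: syllable 1 coda contains /j/ → illicit
/nefm/ — violates constraint 1: syllable 1 coda /fm/: /f/ (fricative, 2) → /m/ (nasal, 3) does not fall → illicit
/nppemd/ — violates constraint 4: syllable 1 onset /npp/ has 3 consonants (> 2) → illicit
/er/ — σ1 onset /∅/, coda /r/ ok → licit
Licit: /er/ → 1.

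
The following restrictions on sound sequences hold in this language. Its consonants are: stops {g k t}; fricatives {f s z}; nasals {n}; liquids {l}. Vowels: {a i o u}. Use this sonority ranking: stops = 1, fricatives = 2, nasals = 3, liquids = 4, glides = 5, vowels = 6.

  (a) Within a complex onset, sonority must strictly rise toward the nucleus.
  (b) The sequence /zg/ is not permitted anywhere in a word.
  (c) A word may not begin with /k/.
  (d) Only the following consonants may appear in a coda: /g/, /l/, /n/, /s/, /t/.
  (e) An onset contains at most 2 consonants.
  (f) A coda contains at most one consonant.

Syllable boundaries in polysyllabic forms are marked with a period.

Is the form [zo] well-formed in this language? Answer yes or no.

[zo] — σ1 onset /z/, coda /∅/ ok → well-formed

yes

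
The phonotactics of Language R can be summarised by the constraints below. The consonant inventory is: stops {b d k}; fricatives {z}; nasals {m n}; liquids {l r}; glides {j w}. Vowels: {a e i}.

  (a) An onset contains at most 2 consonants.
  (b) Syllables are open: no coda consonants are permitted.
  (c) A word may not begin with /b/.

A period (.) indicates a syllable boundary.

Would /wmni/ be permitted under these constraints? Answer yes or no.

/wmni/ — violates constraint (a): syllable 1 onset /wmn/ has 3 consonants (> 2) → not permitted

no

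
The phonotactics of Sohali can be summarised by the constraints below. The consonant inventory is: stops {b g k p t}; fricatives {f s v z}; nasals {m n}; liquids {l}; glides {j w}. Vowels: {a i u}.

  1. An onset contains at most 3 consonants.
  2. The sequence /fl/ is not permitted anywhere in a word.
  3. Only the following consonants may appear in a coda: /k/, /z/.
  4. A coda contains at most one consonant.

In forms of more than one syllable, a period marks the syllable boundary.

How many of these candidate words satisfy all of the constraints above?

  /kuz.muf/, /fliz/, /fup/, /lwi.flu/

/kuz.muf/ — violates constraint 3: syllable 2 coda contains /f/, which is not a licensed coda consonant → not permitted
/fliz/ — violates constraint 2: contains banned sequence /fl/ → not permitted
/fup/ — violates constraint 3: syllable 1 coda contains /p/, which is not a licensed coda consonant → not permitted
/lwi.flu/ — violates constraint 2: contains banned sequence /fl/ → not permitted
No form is permitted → 0.

0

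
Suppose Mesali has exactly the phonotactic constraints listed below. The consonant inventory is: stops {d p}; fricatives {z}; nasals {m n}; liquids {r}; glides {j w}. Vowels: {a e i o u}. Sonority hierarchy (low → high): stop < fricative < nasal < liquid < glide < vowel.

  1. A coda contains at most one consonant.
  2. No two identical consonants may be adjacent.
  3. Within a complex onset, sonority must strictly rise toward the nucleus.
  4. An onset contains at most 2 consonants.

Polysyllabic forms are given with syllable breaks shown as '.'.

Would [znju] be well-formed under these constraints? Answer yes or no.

no

[znju] — violates constraint 4: syllable 1 onset /znj/ has 3 consonants (> 2) → ill-formed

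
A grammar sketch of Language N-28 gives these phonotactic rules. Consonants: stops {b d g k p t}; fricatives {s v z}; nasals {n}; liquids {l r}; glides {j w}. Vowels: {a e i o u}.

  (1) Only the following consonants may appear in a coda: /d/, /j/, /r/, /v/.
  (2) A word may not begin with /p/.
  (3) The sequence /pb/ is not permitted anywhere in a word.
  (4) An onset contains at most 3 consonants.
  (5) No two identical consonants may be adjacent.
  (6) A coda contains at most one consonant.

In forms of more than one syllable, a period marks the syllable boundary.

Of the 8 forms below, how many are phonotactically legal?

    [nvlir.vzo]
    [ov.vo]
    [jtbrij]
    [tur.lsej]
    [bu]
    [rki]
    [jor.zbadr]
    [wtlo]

5

[nvlir.vzo] — σ1 onset /nvl/ (3C), coda /r/ ok; σ2 onset /vz/ (2C), coda /∅/ ok → phonotactically legal
[ov.vo] — violates constraint 5: adjacent identical consonants /vv/ → phonotactically illegal
[jtbrij] — violates constraint 4: syllable 1 onset /jtbr/ has 4 consonants (> 3) → phonotactically illegal
[tur.lsej] — σ1 onset /t/, coda /r/ ok; σ2 onset /ls/ (2C), coda /j/ ok → phonotactically legal
[bu] — σ1 onset /b/, coda /∅/ ok → phonotactically legal
[rki] — σ1 onset /rk/ (2C), coda /∅/ ok → phonotactically legal
[jor.zbadr] — violates constraint 6: syllable 2 coda /dr/ has 2 consonants (> 1) → phonotactically illegal
[wtlo] — σ1 onset /wtl/ (3C), coda /∅/ ok → phonotactically legal
Phonotactically legal: [nvlir.vzo], [tur.lsej], [bu], [rki], [wtlo] → 5.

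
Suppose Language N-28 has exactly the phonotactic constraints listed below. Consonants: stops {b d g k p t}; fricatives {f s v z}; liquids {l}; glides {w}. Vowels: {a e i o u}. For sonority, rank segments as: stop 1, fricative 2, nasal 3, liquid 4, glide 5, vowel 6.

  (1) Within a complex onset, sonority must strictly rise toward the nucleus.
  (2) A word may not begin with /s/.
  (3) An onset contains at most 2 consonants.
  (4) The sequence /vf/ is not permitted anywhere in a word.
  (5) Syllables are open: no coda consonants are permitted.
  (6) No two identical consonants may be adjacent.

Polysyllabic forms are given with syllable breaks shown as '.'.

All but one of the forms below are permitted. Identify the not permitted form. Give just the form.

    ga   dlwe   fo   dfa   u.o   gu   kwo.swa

ga — σ1 onset /g/, coda /∅/ ok → permitted
dlwe — violates constraint 3: syllable 1 onset /dlw/ has 3 consonants (> 2) → not permitted
fo — σ1 onset /f/, coda /∅/ ok → permitted
dfa — σ1 onset /df/ (1→2 rises), coda /∅/ ok → permitted
u.o — σ1 onset /∅/, coda /∅/ ok; σ2 onset /∅/, coda /∅/ ok → permitted
gu — σ1 onset /g/, coda /∅/ ok → permitted
kwo.swa — σ1 onset /kw/ (1→5 rises), coda /∅/ ok; σ2 onset /sw/ (2→5 rises), coda /∅/ ok → permitted

dlwe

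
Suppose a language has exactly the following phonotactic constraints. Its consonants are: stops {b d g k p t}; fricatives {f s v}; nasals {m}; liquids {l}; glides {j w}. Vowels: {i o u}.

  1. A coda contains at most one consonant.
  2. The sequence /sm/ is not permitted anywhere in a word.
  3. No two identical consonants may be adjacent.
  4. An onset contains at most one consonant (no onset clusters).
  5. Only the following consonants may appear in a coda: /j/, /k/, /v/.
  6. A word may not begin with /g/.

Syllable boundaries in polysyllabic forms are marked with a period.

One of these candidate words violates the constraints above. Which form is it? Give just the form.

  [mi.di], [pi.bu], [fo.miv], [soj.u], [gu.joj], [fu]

[mi.di] — σ1 onset /m/, coda /∅/ ok; σ2 onset /d/, coda /∅/ ok → permitted
[pi.bu] — σ1 onset /p/, coda /∅/ ok; σ2 onset /b/, coda /∅/ ok → permitted
[fo.miv] — σ1 onset /f/, coda /∅/ ok; σ2 onset /m/, coda /v/ ok → permitted
[soj.u] — σ1 onset /s/, coda /j/ ok; σ2 onset /∅/, coda /∅/ ok → permitted
[gu.joj] — violates constraint 6: word begins with /g/ → not permitted
[fu] — σ1 onset /f/, coda /∅/ ok → permitted

[gu.joj]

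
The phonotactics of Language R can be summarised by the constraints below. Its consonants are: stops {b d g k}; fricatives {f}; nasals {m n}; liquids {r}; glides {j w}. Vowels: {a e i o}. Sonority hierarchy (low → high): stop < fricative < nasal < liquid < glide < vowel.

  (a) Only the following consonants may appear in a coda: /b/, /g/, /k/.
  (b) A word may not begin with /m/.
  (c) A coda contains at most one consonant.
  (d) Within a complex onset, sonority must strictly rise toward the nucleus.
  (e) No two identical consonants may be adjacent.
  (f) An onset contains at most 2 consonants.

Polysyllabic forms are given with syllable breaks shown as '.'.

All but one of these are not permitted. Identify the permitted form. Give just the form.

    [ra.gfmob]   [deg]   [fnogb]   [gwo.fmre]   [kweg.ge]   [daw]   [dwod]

[ra.gfmob] — violates constraint (f): syllable 2 onset /gfm/ has 3 consonants (> 2) → not permitted
[deg] — σ1 onset /d/, coda /g/ ok → permitted
[fnogb] — violates constraint (c): syllable 1 coda /gb/ has 2 consonants (> 1) → not permitted
[gwo.fmre] — violates constraint (f): syllable 2 onset /fmr/ has 3 consonants (> 2) → not permitted
[kweg.ge] — violates constraint (e): adjacent identical consonants /gg/ → not permitted
[daw] — violates constraint (a): syllable 1 coda contains /w/, which is not a licensed coda consonant → not permitted
[dwod] — violates constraint (a): syllable 1 coda contains /d/, which is not a licensed coda consonant → not permitted

[deg]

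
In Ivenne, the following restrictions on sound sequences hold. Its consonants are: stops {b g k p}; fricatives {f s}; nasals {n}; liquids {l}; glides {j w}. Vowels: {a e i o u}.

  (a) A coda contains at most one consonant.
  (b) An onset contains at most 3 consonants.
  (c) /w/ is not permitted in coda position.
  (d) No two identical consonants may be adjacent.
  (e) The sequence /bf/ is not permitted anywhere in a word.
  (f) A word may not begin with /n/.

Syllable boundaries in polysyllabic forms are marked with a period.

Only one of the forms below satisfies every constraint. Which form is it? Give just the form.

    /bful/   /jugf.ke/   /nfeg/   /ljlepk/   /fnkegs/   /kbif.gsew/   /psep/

/psep/

/bful/ — violates constraint (e): contains banned sequence /bf/ → ill-formed
/jugf.ke/ — violates constraint (a): syllable 1 coda /gf/ has 2 consonants (> 1) → ill-formed
/nfeg/ — violates constraint (f): word begins with /n/ → ill-formed
/ljlepk/ — violates constraint (a): syllable 1 coda /pk/ has 2 consonants (> 1) → ill-formed
/fnkegs/ — violates constraint (a): syllable 1 coda /gs/ has 2 consonants (> 1) → ill-formed
/kbif.gsew/ — violates constraint (c): syllable 2 coda contains /w/ → ill-formed
/psep/ — σ1 onset /ps/ (2C), coda /p/ ok → well-formed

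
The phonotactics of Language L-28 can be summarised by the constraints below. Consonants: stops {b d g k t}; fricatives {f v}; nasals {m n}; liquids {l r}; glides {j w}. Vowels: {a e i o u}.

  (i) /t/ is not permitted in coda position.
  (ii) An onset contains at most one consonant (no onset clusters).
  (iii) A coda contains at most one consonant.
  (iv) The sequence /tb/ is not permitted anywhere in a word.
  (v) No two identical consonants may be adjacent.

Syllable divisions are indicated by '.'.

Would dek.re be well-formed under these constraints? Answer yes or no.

dek.re — σ1 onset /d/, coda /k/ ok; σ2 onset /r/, coda /∅/ ok → well-formed

yes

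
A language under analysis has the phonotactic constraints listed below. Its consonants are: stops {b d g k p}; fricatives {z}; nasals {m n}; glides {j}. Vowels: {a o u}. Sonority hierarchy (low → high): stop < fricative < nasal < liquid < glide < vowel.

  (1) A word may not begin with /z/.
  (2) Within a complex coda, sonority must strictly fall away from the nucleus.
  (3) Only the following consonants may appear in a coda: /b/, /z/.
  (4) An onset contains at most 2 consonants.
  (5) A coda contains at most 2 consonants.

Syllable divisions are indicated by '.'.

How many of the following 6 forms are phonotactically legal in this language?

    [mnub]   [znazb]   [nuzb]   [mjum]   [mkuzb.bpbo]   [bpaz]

[mnub] — σ1 onset /mn/ (2C), coda /b/ ok → phonotactically legal
[znazb] — violates constraint 1: word begins with /z/ → phonotactically illegal
[nuzb] — σ1 onset /n/, coda /zb/ (2→1 falls) ok → phonotactically legal
[mjum] — violates constraint 3: syllable 1 coda contains /m/, which is not a licensed coda consonant → phonotactically illegal
[mkuzb.bpbo] — violates constraint 4: syllable 2 onset /bpb/ has 3 consonants (> 2) → phonotactically illegal
[bpaz] — σ1 onset /bp/ (2C), coda /z/ ok → phonotactically legal
Phonotactically legal: [mnub], [nuzb], [bpaz] → 3.

3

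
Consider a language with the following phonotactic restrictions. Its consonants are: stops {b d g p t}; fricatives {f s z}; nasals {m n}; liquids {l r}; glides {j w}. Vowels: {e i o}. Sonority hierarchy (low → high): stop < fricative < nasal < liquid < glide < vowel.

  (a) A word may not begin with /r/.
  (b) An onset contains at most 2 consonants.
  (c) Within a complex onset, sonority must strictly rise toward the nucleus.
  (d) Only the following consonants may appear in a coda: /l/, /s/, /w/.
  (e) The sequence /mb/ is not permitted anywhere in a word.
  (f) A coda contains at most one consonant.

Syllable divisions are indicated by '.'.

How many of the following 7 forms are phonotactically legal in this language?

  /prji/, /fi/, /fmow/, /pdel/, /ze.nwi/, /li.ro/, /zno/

/prji/ — violates constraint (b): syllable 1 onset /prj/ has 3 consonants (> 2) → phonotactically illegal
/fi/ — σ1 onset /f/, coda /∅/ ok → phonotactically legal
/fmow/ — σ1 onset /fm/ (2→3 rises), coda /w/ ok → phonotactically legal
/pdel/ — violates constraint (c): syllable 1 onset /pd/: /p/ (stop, 1) → /d/ (stop, 1) does not rise → phonotactically illegal
/ze.nwi/ — σ1 onset /z/, coda /∅/ ok; σ2 onset /nw/ (3→5 rises), coda /∅/ ok → phonotactically legal
/li.ro/ — σ1 onset /l/, coda /∅/ ok; σ2 onset /r/, coda /∅/ ok → phonotactically legal
/zno/ — σ1 onset /zn/ (2→3 rises), coda /∅/ ok → phonotactically legal
Phonotactically legal: /fi/, /fmow/, /ze.nwi/, /li.ro/, /zno/ → 5.

5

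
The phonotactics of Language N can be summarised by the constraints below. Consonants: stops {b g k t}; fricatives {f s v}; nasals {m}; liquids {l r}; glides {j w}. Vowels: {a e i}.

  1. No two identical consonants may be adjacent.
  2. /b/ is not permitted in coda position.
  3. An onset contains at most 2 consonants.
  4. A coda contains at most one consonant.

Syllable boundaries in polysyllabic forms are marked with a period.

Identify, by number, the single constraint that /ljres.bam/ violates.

3

/ljres.bam/: syllable 1 onset /ljr/ has 3 consonants (> 2).
This is a violation of constraint 3: "An onset contains at most 2 consonants."
The remaining constraints (1, 2, 4) are satisfied.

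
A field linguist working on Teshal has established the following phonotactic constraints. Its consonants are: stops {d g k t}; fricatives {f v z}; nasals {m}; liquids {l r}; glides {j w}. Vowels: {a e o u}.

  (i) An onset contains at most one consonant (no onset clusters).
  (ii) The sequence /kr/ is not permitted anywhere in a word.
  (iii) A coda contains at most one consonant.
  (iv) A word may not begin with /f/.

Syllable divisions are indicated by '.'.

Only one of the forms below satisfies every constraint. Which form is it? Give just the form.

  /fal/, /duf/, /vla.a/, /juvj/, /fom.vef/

/duf/

/fal/ — violates constraint (iv): word begins with /f/ → ill-formed
/duf/ — σ1 onset /d/, coda /f/ ok → well-formed
/vla.a/ — violates constraint (i): syllable 1 onset /vl/ has 2 consonants (> 1) → ill-formed
/juvj/ — violates constraint (iii): syllable 1 coda /vj/ has 2 consonants (> 1) → ill-formed
/fom.vef/ — violates constraint (iv): word begins with /f/ → ill-formed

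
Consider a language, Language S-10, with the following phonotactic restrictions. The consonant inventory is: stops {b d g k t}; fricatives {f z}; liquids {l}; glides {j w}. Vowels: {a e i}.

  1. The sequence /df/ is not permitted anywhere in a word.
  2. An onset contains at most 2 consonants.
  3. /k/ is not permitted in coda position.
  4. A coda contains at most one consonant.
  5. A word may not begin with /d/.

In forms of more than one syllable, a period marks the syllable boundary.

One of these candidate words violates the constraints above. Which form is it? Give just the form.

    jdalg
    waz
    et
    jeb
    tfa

jdalg — violates constraint 4: syllable 1 coda /lg/ has 2 consonants (> 1) → not permitted
waz — σ1 onset /w/, coda /z/ ok → permitted
et — σ1 onset /∅/, coda /t/ ok → permitted
jeb — σ1 onset /j/, coda /b/ ok → permitted
tfa — σ1 onset /tf/ (2C), coda /∅/ ok → permitted

jdalg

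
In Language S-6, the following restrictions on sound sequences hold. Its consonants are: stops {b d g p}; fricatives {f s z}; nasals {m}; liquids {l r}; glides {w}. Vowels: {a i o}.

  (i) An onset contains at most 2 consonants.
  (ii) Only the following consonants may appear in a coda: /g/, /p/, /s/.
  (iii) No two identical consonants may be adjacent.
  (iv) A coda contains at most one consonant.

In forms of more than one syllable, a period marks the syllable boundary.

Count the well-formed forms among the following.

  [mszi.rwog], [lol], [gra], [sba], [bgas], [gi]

4

[mszi.rwog] — violates constraint (i): syllable 1 onset /msz/ has 3 consonants (> 2) → ill-formed
[lol] — violates constraint (ii): syllable 1 coda contains /l/, which is not a licensed coda consonant → ill-formed
[gra] — σ1 onset /gr/ (2C), coda /∅/ ok → well-formed
[sba] — σ1 onset /sb/ (2C), coda /∅/ ok → well-formed
[bgas] — σ1 onset /bg/ (2C), coda /s/ ok → well-formed
[gi] — σ1 onset /g/, coda /∅/ ok → well-formed
Well-formed: [gra], [sba], [bgas], [gi] → 4.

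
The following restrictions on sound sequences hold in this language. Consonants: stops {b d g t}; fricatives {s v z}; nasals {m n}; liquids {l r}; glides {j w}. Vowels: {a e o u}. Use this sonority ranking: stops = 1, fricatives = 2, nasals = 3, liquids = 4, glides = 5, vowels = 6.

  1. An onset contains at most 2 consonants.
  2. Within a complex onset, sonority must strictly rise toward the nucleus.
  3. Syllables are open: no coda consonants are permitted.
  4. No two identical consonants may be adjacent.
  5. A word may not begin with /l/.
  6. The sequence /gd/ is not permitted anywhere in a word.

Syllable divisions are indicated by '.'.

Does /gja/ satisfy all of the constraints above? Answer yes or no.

/gja/ — σ1 onset /gj/ (1→5 rises), coda /∅/ ok → licit

yes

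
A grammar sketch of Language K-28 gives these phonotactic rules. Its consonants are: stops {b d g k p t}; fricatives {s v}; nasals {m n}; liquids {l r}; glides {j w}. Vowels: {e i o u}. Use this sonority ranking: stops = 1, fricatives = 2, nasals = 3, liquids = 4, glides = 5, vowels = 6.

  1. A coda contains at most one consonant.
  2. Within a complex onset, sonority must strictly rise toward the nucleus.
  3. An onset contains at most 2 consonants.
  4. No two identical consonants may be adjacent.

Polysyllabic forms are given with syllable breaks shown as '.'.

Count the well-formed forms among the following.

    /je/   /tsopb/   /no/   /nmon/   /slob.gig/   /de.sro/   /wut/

/je/ — σ1 onset /j/, coda /∅/ ok → well-formed
/tsopb/ — violates constraint 1: syllable 1 coda /pb/ has 2 consonants (> 1) → ill-formed
/no/ — σ1 onset /n/, coda /∅/ ok → well-formed
/nmon/ — violates constraint 2: syllable 1 onset /nm/: /n/ (nasal, 3) → /m/ (nasal, 3) does not rise → ill-formed
/slob.gig/ — σ1 onset /sl/ (2→4 rises), coda /b/ ok; σ2 onset /g/, coda /g/ ok → well-formed
/de.sro/ — σ1 onset /d/, coda /∅/ ok; σ2 onset /sr/ (2→4 rises), coda /∅/ ok → well-formed
/wut/ — σ1 onset /w/, coda /t/ ok → well-formed
Well-formed: /je/, /no/, /slob.gig/, /de.sro/, /wut/ → 5.

5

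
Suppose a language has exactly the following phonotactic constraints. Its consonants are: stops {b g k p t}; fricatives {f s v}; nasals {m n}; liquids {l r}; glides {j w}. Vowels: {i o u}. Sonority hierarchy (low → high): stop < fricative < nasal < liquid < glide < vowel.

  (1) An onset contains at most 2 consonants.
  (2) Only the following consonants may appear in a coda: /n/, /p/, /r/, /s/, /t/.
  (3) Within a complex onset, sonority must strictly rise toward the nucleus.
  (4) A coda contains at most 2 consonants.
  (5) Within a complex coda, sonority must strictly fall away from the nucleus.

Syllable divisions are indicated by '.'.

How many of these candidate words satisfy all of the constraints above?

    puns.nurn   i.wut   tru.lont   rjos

4

puns.nurn — σ1 onset /p/, coda /ns/ (3→2 falls) ok; σ2 onset /n/, coda /rn/ (4→3 falls) ok → phonotactically legal
i.wut — σ1 onset /∅/, coda /∅/ ok; σ2 onset /w/, coda /t/ ok → phonotactically legal
tru.lont — σ1 onset /tr/ (1→4 rises), coda /∅/ ok; σ2 onset /l/, coda /nt/ (3→1 falls) ok → phonotactically legal
rjos — σ1 onset /rj/ (4→5 rises), coda /s/ ok → phonotactically legal
Phonotactically legal: puns.nurn, i.wut, tru.lont, rjos → 4.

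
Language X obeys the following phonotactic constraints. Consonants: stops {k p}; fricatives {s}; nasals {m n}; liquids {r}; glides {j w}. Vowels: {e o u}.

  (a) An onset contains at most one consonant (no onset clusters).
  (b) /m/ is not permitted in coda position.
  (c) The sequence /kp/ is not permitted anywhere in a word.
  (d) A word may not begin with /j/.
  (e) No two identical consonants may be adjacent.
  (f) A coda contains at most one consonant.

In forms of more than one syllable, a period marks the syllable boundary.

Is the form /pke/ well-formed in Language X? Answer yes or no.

/pke/ — violates constraint (a): syllable 1 onset /pk/ has 2 consonants (> 1) → ill-formed

no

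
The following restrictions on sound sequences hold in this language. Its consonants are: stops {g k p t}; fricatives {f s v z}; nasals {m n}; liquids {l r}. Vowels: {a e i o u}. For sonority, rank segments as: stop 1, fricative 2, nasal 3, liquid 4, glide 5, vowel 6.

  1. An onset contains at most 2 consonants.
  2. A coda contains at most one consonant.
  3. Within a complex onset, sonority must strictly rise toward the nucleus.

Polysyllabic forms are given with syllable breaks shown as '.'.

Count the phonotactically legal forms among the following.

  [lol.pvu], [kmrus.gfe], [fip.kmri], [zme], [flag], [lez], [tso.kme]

[lol.pvu] — σ1 onset /l/, coda /l/ ok; σ2 onset /pv/ (1→2 rises), coda /∅/ ok → phonotactically legal
[kmrus.gfe] — violates constraint 1: syllable 1 onset /kmr/ has 3 consonants (> 2) → phonotactically illegal
[fip.kmri] — violates constraint 1: syllable 2 onset /kmr/ has 3 consonants (> 2) → phonotactically illegal
[zme] — σ1 onset /zm/ (2→3 rises), coda /∅/ ok → phonotactically legal
[flag] — σ1 onset /fl/ (2→4 rises), coda /g/ ok → phonotactically legal
[lez] — σ1 onset /l/, coda /z/ ok → phonotactically legal
[tso.kme] — σ1 onset /ts/ (1→2 rises), coda /∅/ ok; σ2 onset /km/ (1→3 rises), coda /∅/ ok → phonotactically legal
Phonotactically legal: [lol.pvu], [zme], [flag], [lez], [tso.kme] → 5.

5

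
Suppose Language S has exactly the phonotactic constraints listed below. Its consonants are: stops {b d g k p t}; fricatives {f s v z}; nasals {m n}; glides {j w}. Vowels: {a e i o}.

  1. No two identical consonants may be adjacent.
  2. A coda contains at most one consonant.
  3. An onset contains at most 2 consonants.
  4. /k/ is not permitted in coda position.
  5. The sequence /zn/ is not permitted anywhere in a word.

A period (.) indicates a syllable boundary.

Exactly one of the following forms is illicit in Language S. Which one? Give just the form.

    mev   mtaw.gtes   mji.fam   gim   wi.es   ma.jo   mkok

mkok

mev — σ1 onset /m/, coda /v/ ok → licit
mtaw.gtes — σ1 onset /mt/ (2C), coda /w/ ok; σ2 onset /gt/ (2C), coda /s/ ok → licit
mji.fam — σ1 onset /mj/ (2C), coda /∅/ ok; σ2 onset /f/, coda /m/ ok → licit
gim — σ1 onset /g/, coda /m/ ok → licit
wi.es — σ1 onset /w/, coda /∅/ ok; σ2 onset /∅/, coda /s/ ok → licit
ma.jo — σ1 onset /m/, coda /∅/ ok; σ2 onset /j/, coda /∅/ ok → licit
mkok — violates constraint 4: syllable 1 coda contains /k/ → illicit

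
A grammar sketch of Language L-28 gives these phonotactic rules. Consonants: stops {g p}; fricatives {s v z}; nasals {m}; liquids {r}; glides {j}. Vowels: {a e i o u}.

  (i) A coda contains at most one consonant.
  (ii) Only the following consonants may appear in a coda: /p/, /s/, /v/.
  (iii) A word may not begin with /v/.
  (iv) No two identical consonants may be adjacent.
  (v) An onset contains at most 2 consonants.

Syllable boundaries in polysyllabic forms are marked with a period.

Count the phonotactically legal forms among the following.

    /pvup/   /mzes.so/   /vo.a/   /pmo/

/pvup/ — σ1 onset /pv/ (2C), coda /p/ ok → phonotactically legal
/mzes.so/ — violates constraint (iv): adjacent identical consonants /ss/ → phonotactically illegal
/vo.a/ — violates constraint (iii): word begins with /v/ → phonotactically illegal
/pmo/ — σ1 onset /pm/ (2C), coda /∅/ ok → phonotactically legal
Phonotactically legal: /pvup/, /pmo/ → 2.

2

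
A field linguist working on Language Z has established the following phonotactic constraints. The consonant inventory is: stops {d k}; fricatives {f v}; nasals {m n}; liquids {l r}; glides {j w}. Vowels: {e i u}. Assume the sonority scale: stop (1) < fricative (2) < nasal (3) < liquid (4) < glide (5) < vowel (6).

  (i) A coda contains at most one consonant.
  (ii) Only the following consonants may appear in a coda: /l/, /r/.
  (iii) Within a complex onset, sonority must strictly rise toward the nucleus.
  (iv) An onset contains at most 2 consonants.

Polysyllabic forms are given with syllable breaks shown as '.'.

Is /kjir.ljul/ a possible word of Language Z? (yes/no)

yes

/kjir.ljul/ — σ1 onset /kj/ (1→5 rises), coda /r/ ok; σ2 onset /lj/ (4→5 rises), coda /l/ ok → permitted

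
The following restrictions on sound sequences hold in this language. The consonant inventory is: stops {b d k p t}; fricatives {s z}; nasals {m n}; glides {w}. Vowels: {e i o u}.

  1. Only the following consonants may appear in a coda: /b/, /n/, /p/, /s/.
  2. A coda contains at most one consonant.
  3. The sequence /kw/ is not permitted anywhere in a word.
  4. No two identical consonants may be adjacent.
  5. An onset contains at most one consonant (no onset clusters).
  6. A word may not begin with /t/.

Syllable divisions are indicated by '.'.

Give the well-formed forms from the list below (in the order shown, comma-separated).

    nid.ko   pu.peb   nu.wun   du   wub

pu.peb, nu.wun, du, wub

nid.ko — violates constraint 1: syllable 1 coda contains /d/, which is not a licensed coda consonant → ill-formed
pu.peb — σ1 onset /p/, coda /∅/ ok; σ2 onset /p/, coda /b/ ok → well-formed
nu.wun — σ1 onset /n/, coda /∅/ ok; σ2 onset /w/, coda /n/ ok → well-formed
du — σ1 onset /d/, coda /∅/ ok → well-formed
wub — σ1 onset /w/, coda /b/ ok → well-formed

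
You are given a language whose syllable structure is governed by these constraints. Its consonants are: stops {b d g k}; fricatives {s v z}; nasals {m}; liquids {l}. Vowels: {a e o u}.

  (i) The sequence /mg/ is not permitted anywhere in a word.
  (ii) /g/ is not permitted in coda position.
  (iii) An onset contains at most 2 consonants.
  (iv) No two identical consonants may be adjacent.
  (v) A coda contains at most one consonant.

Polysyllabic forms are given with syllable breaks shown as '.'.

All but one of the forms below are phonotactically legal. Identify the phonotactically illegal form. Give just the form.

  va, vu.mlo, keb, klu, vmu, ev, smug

va — σ1 onset /v/, coda /∅/ ok → phonotactically legal
vu.mlo — σ1 onset /v/, coda /∅/ ok; σ2 onset /ml/ (2C), coda /∅/ ok → phonotactically legal
keb — σ1 onset /k/, coda /b/ ok → phonotactically legal
klu — σ1 onset /kl/ (2C), coda /∅/ ok → phonotactically legal
vmu — σ1 onset /vm/ (2C), coda /∅/ ok → phonotactically legal
ev — σ1 onset /∅/, coda /v/ ok → phonotactically legal
smug — violates constraint (ii): syllable 1 coda contains /g/ → phonotactically illegal

smug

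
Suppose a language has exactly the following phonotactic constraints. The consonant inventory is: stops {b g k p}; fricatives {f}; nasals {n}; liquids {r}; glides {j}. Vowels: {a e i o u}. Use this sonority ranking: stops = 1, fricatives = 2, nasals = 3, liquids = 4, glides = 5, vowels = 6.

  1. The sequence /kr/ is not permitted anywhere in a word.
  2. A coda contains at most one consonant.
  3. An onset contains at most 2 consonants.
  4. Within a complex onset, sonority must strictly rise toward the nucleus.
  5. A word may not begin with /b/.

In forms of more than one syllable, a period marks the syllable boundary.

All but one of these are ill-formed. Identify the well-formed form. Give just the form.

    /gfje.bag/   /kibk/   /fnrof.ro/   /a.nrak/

/a.nrak/

/gfje.bag/ — violates constraint 3: syllable 1 onset /gfj/ has 3 consonants (> 2) → ill-formed
/kibk/ — violates constraint 2: syllable 1 coda /bk/ has 2 consonants (> 1) → ill-formed
/fnrof.ro/ — violates constraint 3: syllable 1 onset /fnr/ has 3 consonants (> 2) → ill-formed
/a.nrak/ — σ1 onset /∅/, coda /∅/ ok; σ2 onset /nr/ (3→4 rises), coda /k/ ok → well-formed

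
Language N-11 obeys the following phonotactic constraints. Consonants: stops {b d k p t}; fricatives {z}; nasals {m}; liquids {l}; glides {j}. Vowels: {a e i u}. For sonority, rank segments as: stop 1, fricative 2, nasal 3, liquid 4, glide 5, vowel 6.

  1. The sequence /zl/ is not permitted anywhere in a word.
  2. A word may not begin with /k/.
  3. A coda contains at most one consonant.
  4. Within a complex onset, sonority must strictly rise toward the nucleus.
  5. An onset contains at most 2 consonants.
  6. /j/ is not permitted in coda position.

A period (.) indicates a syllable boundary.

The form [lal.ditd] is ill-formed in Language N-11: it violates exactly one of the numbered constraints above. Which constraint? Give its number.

3

[lal.ditd]: syllable 2 coda /td/ has 2 consonants (> 1).
This is a violation of constraint 3: "A coda contains at most one consonant."
The remaining constraints (1, 2, 4, 5, 6) are satisfied.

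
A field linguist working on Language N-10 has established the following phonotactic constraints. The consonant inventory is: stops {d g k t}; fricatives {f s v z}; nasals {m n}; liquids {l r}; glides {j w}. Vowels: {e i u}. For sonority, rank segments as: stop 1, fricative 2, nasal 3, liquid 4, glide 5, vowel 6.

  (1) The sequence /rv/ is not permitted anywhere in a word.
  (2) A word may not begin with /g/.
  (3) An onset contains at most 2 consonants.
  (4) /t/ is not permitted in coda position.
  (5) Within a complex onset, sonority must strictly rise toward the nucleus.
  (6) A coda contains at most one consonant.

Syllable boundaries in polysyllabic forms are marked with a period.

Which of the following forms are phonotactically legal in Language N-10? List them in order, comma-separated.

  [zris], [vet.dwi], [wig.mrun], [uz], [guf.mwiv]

[zris], [wig.mrun], [uz]

[zris] — σ1 onset /zr/ (2→4 rises), coda /s/ ok → phonotactically legal
[vet.dwi] — violates constraint 4: syllable 1 coda contains /t/ → phonotactically illegal
[wig.mrun] — σ1 onset /w/, coda /g/ ok; σ2 onset /mr/ (3→4 rises), coda /n/ ok → phonotactically legal
[uz] — σ1 onset /∅/, coda /z/ ok → phonotactically legal
[guf.mwiv] — violates constraint 2: word begins with /g/ → phonotactically illegal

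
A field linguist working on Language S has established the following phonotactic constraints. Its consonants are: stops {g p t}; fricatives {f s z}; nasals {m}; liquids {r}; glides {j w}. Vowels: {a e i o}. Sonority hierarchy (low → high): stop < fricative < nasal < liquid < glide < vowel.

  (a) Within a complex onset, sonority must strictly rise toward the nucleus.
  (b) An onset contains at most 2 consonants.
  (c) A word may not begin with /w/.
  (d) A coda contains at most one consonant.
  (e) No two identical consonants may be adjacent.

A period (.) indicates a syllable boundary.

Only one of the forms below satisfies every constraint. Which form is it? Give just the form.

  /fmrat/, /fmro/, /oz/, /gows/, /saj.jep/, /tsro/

/oz/

/fmrat/ — violates constraint (b): syllable 1 onset /fmr/ has 3 consonants (> 2) → ill-formed
/fmro/ — violates constraint (b): syllable 1 onset /fmr/ has 3 consonants (> 2) → ill-formed
/oz/ — σ1 onset /∅/, coda /z/ ok → well-formed
/gows/ — violates constraint (d): syllable 1 coda /ws/ has 2 consonants (> 1) → ill-formed
/saj.jep/ — violates constraint (e): adjacent identical consonants /jj/ → ill-formed
/tsro/ — violates constraint (b): syllable 1 onset /tsr/ has 3 consonants (> 2) → ill-formed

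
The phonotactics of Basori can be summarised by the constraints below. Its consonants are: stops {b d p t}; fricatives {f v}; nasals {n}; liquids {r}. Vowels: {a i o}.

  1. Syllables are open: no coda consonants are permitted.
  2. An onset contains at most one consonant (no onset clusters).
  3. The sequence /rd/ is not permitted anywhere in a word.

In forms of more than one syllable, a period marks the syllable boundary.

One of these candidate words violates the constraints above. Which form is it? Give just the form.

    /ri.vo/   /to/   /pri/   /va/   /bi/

/pri/

/ri.vo/ — σ1 onset /r/, coda /∅/ ok; σ2 onset /v/, coda /∅/ ok → phonotactically legal
/to/ — σ1 onset /t/, coda /∅/ ok → phonotactically legal
/pri/ — violates constraint 2: syllable 1 onset /pr/ has 2 consonants (> 1) → phonotactically illegal
/va/ — σ1 onset /v/, coda /∅/ ok → phonotactically legal
/bi/ — σ1 onset /b/, coda /∅/ ok → phonotactically legal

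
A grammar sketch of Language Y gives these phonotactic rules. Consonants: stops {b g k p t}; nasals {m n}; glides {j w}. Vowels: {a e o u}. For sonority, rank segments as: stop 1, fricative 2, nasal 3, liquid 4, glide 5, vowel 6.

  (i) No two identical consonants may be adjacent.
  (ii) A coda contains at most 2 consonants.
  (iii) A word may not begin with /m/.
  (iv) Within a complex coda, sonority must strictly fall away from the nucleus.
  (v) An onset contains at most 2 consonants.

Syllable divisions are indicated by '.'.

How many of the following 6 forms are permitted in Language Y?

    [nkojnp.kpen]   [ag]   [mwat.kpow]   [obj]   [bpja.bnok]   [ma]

[nkojnp.kpen] — violates constraint (ii): syllable 1 coda /jnp/ has 3 consonants (> 2) → not permitted
[ag] — σ1 onset /∅/, coda /g/ ok → permitted
[mwat.kpow] — violates constraint (iii): word begins with /m/ → not permitted
[obj] — violates constraint (iv): syllable 1 coda /bj/: /b/ (stop, 1) → /j/ (glide, 5) does not fall → not permitted
[bpja.bnok] — violates constraint (v): syllable 1 onset /bpj/ has 3 consonants (> 2) → not permitted
[ma] — violates constraint (iii): word begins with /m/ → not permitted
Permitted: [ag] → 1.

1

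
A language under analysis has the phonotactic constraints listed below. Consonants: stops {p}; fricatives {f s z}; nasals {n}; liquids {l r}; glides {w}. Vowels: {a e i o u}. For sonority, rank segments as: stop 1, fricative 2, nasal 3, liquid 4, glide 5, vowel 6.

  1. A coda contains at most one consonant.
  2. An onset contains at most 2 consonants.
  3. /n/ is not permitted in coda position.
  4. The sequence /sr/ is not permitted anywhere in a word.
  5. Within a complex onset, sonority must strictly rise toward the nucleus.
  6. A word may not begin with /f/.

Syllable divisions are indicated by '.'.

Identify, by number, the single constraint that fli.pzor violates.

fli.pzor: word begins with /f/.
This is a violation of constraint 6: "A word may not begin with /f/."
The remaining constraints (1, 2, 3, 4, 5) are satisfied.

6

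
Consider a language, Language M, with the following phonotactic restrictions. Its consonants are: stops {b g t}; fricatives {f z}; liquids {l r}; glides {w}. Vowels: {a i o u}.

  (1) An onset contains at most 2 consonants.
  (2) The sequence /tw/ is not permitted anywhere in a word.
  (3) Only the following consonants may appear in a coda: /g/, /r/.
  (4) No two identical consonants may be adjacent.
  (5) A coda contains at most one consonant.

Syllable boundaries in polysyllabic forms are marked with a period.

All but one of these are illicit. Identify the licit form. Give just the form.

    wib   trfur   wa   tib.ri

wib — violates constraint 3: syllable 1 coda contains /b/, which is not a licensed coda consonant → illicit
trfur — violates constraint 1: syllable 1 onset /trf/ has 3 consonants (> 2) → illicit
wa — σ1 onset /w/, coda /∅/ ok → licit
tib.ri — violates constraint 3: syllable 1 coda contains /b/, which is not a licensed coda consonant → illicit

wa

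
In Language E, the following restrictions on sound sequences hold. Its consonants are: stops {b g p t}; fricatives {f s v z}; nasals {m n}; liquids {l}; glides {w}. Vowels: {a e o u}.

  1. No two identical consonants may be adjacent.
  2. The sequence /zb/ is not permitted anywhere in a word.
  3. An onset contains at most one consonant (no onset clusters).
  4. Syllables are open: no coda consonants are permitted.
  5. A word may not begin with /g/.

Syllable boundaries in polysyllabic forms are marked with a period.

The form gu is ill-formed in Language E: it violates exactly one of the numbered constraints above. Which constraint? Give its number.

5

gu: word begins with /g/.
This is a violation of constraint 5: "A word may not begin with /g/."
The remaining constraints (1, 2, 3, 4) are satisfied.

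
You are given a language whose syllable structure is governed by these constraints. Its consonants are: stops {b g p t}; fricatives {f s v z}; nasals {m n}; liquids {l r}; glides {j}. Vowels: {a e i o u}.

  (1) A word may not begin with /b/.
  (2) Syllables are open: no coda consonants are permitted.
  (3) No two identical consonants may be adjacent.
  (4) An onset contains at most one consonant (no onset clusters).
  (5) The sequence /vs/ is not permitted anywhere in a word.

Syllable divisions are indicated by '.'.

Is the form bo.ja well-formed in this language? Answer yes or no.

no

bo.ja — violates constraint 1: word begins with /b/ → ill-formed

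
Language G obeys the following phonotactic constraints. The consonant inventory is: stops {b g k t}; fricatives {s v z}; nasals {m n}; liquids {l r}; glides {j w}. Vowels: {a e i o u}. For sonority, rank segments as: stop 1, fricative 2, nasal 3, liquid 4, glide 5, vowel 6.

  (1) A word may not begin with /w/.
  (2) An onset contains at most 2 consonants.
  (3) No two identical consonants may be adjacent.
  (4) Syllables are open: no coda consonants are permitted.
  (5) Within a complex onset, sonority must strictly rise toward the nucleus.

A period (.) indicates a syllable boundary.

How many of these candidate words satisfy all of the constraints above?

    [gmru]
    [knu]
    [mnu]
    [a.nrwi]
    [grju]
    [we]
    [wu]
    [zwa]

2

[gmru] — violates constraint 2: syllable 1 onset /gmr/ has 3 consonants (> 2) → not permitted
[knu] — σ1 onset /kn/ (1→3 rises), coda /∅/ ok → permitted
[mnu] — violates constraint 5: syllable 1 onset /mn/: /m/ (nasal, 3) → /n/ (nasal, 3) does not rise → not permitted
[a.nrwi] — violates constraint 2: syllable 2 onset /nrw/ has 3 consonants (> 2) → not permitted
[grju] — violates constraint 2: syllable 1 onset /grj/ has 3 consonants (> 2) → not permitted
[we] — violates constraint 1: word begins with /w/ → not permitted
[wu] — violates constraint 1: word begins with /w/ → not permitted
[zwa] — σ1 onset /zw/ (2→5 rises), coda /∅/ ok → permitted
Permitted: [knu], [zwa] → 2.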